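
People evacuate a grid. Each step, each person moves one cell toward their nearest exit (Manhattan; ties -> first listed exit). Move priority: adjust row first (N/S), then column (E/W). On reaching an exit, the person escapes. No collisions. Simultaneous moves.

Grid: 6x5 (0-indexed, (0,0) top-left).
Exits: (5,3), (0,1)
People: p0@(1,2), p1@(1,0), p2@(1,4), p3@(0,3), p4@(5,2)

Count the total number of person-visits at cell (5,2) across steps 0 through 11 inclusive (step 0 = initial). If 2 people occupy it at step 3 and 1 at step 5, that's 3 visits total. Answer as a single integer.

Step 0: p0@(1,2) p1@(1,0) p2@(1,4) p3@(0,3) p4@(5,2) -> at (5,2): 1 [p4], cum=1
Step 1: p0@(0,2) p1@(0,0) p2@(0,4) p3@(0,2) p4@ESC -> at (5,2): 0 [-], cum=1
Step 2: p0@ESC p1@ESC p2@(0,3) p3@ESC p4@ESC -> at (5,2): 0 [-], cum=1
Step 3: p0@ESC p1@ESC p2@(0,2) p3@ESC p4@ESC -> at (5,2): 0 [-], cum=1
Step 4: p0@ESC p1@ESC p2@ESC p3@ESC p4@ESC -> at (5,2): 0 [-], cum=1
Total visits = 1

Answer: 1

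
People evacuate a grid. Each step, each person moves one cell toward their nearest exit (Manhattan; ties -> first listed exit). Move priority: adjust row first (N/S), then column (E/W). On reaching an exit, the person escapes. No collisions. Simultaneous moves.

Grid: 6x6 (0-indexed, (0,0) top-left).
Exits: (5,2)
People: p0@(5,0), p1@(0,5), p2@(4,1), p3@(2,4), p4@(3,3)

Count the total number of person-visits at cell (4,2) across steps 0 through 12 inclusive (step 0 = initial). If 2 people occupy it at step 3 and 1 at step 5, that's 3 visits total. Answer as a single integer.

Step 0: p0@(5,0) p1@(0,5) p2@(4,1) p3@(2,4) p4@(3,3) -> at (4,2): 0 [-], cum=0
Step 1: p0@(5,1) p1@(1,5) p2@(5,1) p3@(3,4) p4@(4,3) -> at (4,2): 0 [-], cum=0
Step 2: p0@ESC p1@(2,5) p2@ESC p3@(4,4) p4@(5,3) -> at (4,2): 0 [-], cum=0
Step 3: p0@ESC p1@(3,5) p2@ESC p3@(5,4) p4@ESC -> at (4,2): 0 [-], cum=0
Step 4: p0@ESC p1@(4,5) p2@ESC p3@(5,3) p4@ESC -> at (4,2): 0 [-], cum=0
Step 5: p0@ESC p1@(5,5) p2@ESC p3@ESC p4@ESC -> at (4,2): 0 [-], cum=0
Step 6: p0@ESC p1@(5,4) p2@ESC p3@ESC p4@ESC -> at (4,2): 0 [-], cum=0
Step 7: p0@ESC p1@(5,3) p2@ESC p3@ESC p4@ESC -> at (4,2): 0 [-], cum=0
Step 8: p0@ESC p1@ESC p2@ESC p3@ESC p4@ESC -> at (4,2): 0 [-], cum=0
Total visits = 0

Answer: 0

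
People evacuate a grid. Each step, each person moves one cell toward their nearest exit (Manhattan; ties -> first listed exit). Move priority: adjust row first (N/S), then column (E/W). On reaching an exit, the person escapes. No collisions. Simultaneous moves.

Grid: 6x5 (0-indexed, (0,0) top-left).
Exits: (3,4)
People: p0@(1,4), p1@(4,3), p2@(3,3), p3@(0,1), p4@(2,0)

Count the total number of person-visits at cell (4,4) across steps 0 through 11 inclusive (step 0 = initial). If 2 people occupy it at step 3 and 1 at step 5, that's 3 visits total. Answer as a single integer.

Step 0: p0@(1,4) p1@(4,3) p2@(3,3) p3@(0,1) p4@(2,0) -> at (4,4): 0 [-], cum=0
Step 1: p0@(2,4) p1@(3,3) p2@ESC p3@(1,1) p4@(3,0) -> at (4,4): 0 [-], cum=0
Step 2: p0@ESC p1@ESC p2@ESC p3@(2,1) p4@(3,1) -> at (4,4): 0 [-], cum=0
Step 3: p0@ESC p1@ESC p2@ESC p3@(3,1) p4@(3,2) -> at (4,4): 0 [-], cum=0
Step 4: p0@ESC p1@ESC p2@ESC p3@(3,2) p4@(3,3) -> at (4,4): 0 [-], cum=0
Step 5: p0@ESC p1@ESC p2@ESC p3@(3,3) p4@ESC -> at (4,4): 0 [-], cum=0
Step 6: p0@ESC p1@ESC p2@ESC p3@ESC p4@ESC -> at (4,4): 0 [-], cum=0
Total visits = 0

Answer: 0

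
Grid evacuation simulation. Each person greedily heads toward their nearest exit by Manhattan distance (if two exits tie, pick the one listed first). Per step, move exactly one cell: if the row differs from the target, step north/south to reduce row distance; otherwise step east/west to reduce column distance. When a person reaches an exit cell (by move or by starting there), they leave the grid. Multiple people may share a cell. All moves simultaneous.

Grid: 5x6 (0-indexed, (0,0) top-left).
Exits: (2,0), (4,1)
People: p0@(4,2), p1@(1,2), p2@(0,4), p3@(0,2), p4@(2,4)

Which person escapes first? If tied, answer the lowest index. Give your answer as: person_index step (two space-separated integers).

Step 1: p0:(4,2)->(4,1)->EXIT | p1:(1,2)->(2,2) | p2:(0,4)->(1,4) | p3:(0,2)->(1,2) | p4:(2,4)->(2,3)
Step 2: p0:escaped | p1:(2,2)->(2,1) | p2:(1,4)->(2,4) | p3:(1,2)->(2,2) | p4:(2,3)->(2,2)
Step 3: p0:escaped | p1:(2,1)->(2,0)->EXIT | p2:(2,4)->(2,3) | p3:(2,2)->(2,1) | p4:(2,2)->(2,1)
Step 4: p0:escaped | p1:escaped | p2:(2,3)->(2,2) | p3:(2,1)->(2,0)->EXIT | p4:(2,1)->(2,0)->EXIT
Step 5: p0:escaped | p1:escaped | p2:(2,2)->(2,1) | p3:escaped | p4:escaped
Step 6: p0:escaped | p1:escaped | p2:(2,1)->(2,0)->EXIT | p3:escaped | p4:escaped
Exit steps: [1, 3, 6, 4, 4]
First to escape: p0 at step 1

Answer: 0 1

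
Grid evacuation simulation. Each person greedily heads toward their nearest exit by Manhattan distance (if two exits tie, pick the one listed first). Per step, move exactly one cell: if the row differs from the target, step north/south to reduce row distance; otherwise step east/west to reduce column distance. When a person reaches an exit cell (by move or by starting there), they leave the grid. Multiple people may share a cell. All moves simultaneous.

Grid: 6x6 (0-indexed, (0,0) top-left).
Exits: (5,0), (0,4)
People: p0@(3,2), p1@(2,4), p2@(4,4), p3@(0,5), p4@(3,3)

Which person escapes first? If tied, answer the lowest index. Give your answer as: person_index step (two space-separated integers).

Answer: 3 1

Derivation:
Step 1: p0:(3,2)->(4,2) | p1:(2,4)->(1,4) | p2:(4,4)->(3,4) | p3:(0,5)->(0,4)->EXIT | p4:(3,3)->(2,3)
Step 2: p0:(4,2)->(5,2) | p1:(1,4)->(0,4)->EXIT | p2:(3,4)->(2,4) | p3:escaped | p4:(2,3)->(1,3)
Step 3: p0:(5,2)->(5,1) | p1:escaped | p2:(2,4)->(1,4) | p3:escaped | p4:(1,3)->(0,3)
Step 4: p0:(5,1)->(5,0)->EXIT | p1:escaped | p2:(1,4)->(0,4)->EXIT | p3:escaped | p4:(0,3)->(0,4)->EXIT
Exit steps: [4, 2, 4, 1, 4]
First to escape: p3 at step 1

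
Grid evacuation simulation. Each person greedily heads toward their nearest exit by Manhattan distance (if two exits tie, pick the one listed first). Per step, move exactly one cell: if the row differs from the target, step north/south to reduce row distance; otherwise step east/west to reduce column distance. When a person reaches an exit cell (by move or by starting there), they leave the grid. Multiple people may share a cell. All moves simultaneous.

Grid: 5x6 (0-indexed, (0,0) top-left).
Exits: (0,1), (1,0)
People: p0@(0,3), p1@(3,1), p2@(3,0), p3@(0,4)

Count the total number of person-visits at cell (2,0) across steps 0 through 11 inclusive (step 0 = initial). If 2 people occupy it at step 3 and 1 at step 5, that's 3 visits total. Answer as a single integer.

Answer: 1

Derivation:
Step 0: p0@(0,3) p1@(3,1) p2@(3,0) p3@(0,4) -> at (2,0): 0 [-], cum=0
Step 1: p0@(0,2) p1@(2,1) p2@(2,0) p3@(0,3) -> at (2,0): 1 [p2], cum=1
Step 2: p0@ESC p1@(1,1) p2@ESC p3@(0,2) -> at (2,0): 0 [-], cum=1
Step 3: p0@ESC p1@ESC p2@ESC p3@ESC -> at (2,0): 0 [-], cum=1
Total visits = 1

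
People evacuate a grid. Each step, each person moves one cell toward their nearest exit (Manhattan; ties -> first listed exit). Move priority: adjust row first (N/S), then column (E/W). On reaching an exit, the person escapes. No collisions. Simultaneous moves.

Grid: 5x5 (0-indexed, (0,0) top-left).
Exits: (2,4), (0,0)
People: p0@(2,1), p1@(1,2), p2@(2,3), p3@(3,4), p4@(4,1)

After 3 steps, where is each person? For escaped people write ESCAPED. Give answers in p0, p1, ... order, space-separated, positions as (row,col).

Step 1: p0:(2,1)->(2,2) | p1:(1,2)->(2,2) | p2:(2,3)->(2,4)->EXIT | p3:(3,4)->(2,4)->EXIT | p4:(4,1)->(3,1)
Step 2: p0:(2,2)->(2,3) | p1:(2,2)->(2,3) | p2:escaped | p3:escaped | p4:(3,1)->(2,1)
Step 3: p0:(2,3)->(2,4)->EXIT | p1:(2,3)->(2,4)->EXIT | p2:escaped | p3:escaped | p4:(2,1)->(2,2)

ESCAPED ESCAPED ESCAPED ESCAPED (2,2)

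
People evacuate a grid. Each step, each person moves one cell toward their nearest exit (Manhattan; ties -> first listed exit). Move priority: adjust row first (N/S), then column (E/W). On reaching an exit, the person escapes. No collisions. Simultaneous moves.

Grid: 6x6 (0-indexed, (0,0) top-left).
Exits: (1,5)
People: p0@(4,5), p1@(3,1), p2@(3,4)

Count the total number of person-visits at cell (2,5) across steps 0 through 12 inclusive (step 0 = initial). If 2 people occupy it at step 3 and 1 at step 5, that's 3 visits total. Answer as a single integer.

Answer: 1

Derivation:
Step 0: p0@(4,5) p1@(3,1) p2@(3,4) -> at (2,5): 0 [-], cum=0
Step 1: p0@(3,5) p1@(2,1) p2@(2,4) -> at (2,5): 0 [-], cum=0
Step 2: p0@(2,5) p1@(1,1) p2@(1,4) -> at (2,5): 1 [p0], cum=1
Step 3: p0@ESC p1@(1,2) p2@ESC -> at (2,5): 0 [-], cum=1
Step 4: p0@ESC p1@(1,3) p2@ESC -> at (2,5): 0 [-], cum=1
Step 5: p0@ESC p1@(1,4) p2@ESC -> at (2,5): 0 [-], cum=1
Step 6: p0@ESC p1@ESC p2@ESC -> at (2,5): 0 [-], cum=1
Total visits = 1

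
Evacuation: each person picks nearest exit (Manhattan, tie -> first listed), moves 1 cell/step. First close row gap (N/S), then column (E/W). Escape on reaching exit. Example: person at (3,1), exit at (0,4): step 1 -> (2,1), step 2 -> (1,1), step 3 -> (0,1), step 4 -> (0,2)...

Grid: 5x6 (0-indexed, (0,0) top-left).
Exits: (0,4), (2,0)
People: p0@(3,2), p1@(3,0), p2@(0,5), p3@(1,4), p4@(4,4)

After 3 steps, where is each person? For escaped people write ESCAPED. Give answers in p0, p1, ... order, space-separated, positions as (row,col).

Step 1: p0:(3,2)->(2,2) | p1:(3,0)->(2,0)->EXIT | p2:(0,5)->(0,4)->EXIT | p3:(1,4)->(0,4)->EXIT | p4:(4,4)->(3,4)
Step 2: p0:(2,2)->(2,1) | p1:escaped | p2:escaped | p3:escaped | p4:(3,4)->(2,4)
Step 3: p0:(2,1)->(2,0)->EXIT | p1:escaped | p2:escaped | p3:escaped | p4:(2,4)->(1,4)

ESCAPED ESCAPED ESCAPED ESCAPED (1,4)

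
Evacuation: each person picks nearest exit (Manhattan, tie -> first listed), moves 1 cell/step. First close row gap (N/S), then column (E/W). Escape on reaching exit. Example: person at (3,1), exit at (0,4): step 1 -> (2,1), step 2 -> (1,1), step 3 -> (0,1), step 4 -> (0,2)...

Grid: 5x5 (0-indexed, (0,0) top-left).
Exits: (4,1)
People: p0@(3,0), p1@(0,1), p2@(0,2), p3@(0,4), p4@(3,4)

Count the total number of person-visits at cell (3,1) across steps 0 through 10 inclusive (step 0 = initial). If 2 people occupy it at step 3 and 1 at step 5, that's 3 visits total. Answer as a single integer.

Step 0: p0@(3,0) p1@(0,1) p2@(0,2) p3@(0,4) p4@(3,4) -> at (3,1): 0 [-], cum=0
Step 1: p0@(4,0) p1@(1,1) p2@(1,2) p3@(1,4) p4@(4,4) -> at (3,1): 0 [-], cum=0
Step 2: p0@ESC p1@(2,1) p2@(2,2) p3@(2,4) p4@(4,3) -> at (3,1): 0 [-], cum=0
Step 3: p0@ESC p1@(3,1) p2@(3,2) p3@(3,4) p4@(4,2) -> at (3,1): 1 [p1], cum=1
Step 4: p0@ESC p1@ESC p2@(4,2) p3@(4,4) p4@ESC -> at (3,1): 0 [-], cum=1
Step 5: p0@ESC p1@ESC p2@ESC p3@(4,3) p4@ESC -> at (3,1): 0 [-], cum=1
Step 6: p0@ESC p1@ESC p2@ESC p3@(4,2) p4@ESC -> at (3,1): 0 [-], cum=1
Step 7: p0@ESC p1@ESC p2@ESC p3@ESC p4@ESC -> at (3,1): 0 [-], cum=1
Total visits = 1

Answer: 1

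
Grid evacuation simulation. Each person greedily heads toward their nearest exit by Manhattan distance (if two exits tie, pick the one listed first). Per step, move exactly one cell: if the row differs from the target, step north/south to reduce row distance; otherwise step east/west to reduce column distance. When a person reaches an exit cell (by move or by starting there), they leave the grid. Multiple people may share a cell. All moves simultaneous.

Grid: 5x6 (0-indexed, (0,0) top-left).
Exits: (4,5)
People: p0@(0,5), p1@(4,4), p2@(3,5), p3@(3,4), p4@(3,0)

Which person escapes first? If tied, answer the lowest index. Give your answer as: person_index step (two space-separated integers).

Answer: 1 1

Derivation:
Step 1: p0:(0,5)->(1,5) | p1:(4,4)->(4,5)->EXIT | p2:(3,5)->(4,5)->EXIT | p3:(3,4)->(4,4) | p4:(3,0)->(4,0)
Step 2: p0:(1,5)->(2,5) | p1:escaped | p2:escaped | p3:(4,4)->(4,5)->EXIT | p4:(4,0)->(4,1)
Step 3: p0:(2,5)->(3,5) | p1:escaped | p2:escaped | p3:escaped | p4:(4,1)->(4,2)
Step 4: p0:(3,5)->(4,5)->EXIT | p1:escaped | p2:escaped | p3:escaped | p4:(4,2)->(4,3)
Step 5: p0:escaped | p1:escaped | p2:escaped | p3:escaped | p4:(4,3)->(4,4)
Step 6: p0:escaped | p1:escaped | p2:escaped | p3:escaped | p4:(4,4)->(4,5)->EXIT
Exit steps: [4, 1, 1, 2, 6]
First to escape: p1 at step 1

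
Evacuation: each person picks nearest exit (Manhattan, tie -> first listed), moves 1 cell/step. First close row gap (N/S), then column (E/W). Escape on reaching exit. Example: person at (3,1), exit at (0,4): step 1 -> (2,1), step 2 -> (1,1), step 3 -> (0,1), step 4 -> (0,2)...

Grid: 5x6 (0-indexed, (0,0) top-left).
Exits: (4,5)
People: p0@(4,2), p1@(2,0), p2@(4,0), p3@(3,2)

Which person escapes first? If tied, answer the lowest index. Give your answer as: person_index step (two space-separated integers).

Step 1: p0:(4,2)->(4,3) | p1:(2,0)->(3,0) | p2:(4,0)->(4,1) | p3:(3,2)->(4,2)
Step 2: p0:(4,3)->(4,4) | p1:(3,0)->(4,0) | p2:(4,1)->(4,2) | p3:(4,2)->(4,3)
Step 3: p0:(4,4)->(4,5)->EXIT | p1:(4,0)->(4,1) | p2:(4,2)->(4,3) | p3:(4,3)->(4,4)
Step 4: p0:escaped | p1:(4,1)->(4,2) | p2:(4,3)->(4,4) | p3:(4,4)->(4,5)->EXIT
Step 5: p0:escaped | p1:(4,2)->(4,3) | p2:(4,4)->(4,5)->EXIT | p3:escaped
Step 6: p0:escaped | p1:(4,3)->(4,4) | p2:escaped | p3:escaped
Step 7: p0:escaped | p1:(4,4)->(4,5)->EXIT | p2:escaped | p3:escaped
Exit steps: [3, 7, 5, 4]
First to escape: p0 at step 3

Answer: 0 3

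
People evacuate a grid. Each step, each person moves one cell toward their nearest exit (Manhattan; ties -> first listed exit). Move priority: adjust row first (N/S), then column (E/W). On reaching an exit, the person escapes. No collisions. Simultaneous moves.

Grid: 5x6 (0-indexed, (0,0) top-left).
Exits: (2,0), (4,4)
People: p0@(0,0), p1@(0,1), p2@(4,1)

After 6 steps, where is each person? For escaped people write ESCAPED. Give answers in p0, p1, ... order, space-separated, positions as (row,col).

Step 1: p0:(0,0)->(1,0) | p1:(0,1)->(1,1) | p2:(4,1)->(3,1)
Step 2: p0:(1,0)->(2,0)->EXIT | p1:(1,1)->(2,1) | p2:(3,1)->(2,1)
Step 3: p0:escaped | p1:(2,1)->(2,0)->EXIT | p2:(2,1)->(2,0)->EXIT

ESCAPED ESCAPED ESCAPED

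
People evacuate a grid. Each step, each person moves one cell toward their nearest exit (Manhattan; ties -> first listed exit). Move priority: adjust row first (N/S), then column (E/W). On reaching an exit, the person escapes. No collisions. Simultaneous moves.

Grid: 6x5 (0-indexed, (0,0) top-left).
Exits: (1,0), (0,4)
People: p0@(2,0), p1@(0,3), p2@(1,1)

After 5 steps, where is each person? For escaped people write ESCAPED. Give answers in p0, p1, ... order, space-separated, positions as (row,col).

Step 1: p0:(2,0)->(1,0)->EXIT | p1:(0,3)->(0,4)->EXIT | p2:(1,1)->(1,0)->EXIT

ESCAPED ESCAPED ESCAPED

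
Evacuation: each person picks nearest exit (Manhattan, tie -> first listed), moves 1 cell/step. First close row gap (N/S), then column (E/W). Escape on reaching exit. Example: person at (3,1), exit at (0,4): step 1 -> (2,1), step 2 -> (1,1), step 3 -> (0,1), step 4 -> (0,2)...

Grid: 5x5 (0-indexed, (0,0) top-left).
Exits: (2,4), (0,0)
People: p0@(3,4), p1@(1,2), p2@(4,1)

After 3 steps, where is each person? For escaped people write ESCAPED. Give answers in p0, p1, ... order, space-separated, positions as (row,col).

Step 1: p0:(3,4)->(2,4)->EXIT | p1:(1,2)->(2,2) | p2:(4,1)->(3,1)
Step 2: p0:escaped | p1:(2,2)->(2,3) | p2:(3,1)->(2,1)
Step 3: p0:escaped | p1:(2,3)->(2,4)->EXIT | p2:(2,1)->(2,2)

ESCAPED ESCAPED (2,2)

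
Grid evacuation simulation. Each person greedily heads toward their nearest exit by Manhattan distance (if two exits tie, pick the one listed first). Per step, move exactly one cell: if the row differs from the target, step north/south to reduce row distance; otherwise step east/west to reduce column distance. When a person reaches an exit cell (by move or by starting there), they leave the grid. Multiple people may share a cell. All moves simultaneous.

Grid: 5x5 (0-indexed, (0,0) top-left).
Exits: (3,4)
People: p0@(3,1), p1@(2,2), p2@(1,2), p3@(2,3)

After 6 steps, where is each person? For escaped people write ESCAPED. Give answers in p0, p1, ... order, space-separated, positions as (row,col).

Step 1: p0:(3,1)->(3,2) | p1:(2,2)->(3,2) | p2:(1,2)->(2,2) | p3:(2,3)->(3,3)
Step 2: p0:(3,2)->(3,3) | p1:(3,2)->(3,3) | p2:(2,2)->(3,2) | p3:(3,3)->(3,4)->EXIT
Step 3: p0:(3,3)->(3,4)->EXIT | p1:(3,3)->(3,4)->EXIT | p2:(3,2)->(3,3) | p3:escaped
Step 4: p0:escaped | p1:escaped | p2:(3,3)->(3,4)->EXIT | p3:escaped

ESCAPED ESCAPED ESCAPED ESCAPED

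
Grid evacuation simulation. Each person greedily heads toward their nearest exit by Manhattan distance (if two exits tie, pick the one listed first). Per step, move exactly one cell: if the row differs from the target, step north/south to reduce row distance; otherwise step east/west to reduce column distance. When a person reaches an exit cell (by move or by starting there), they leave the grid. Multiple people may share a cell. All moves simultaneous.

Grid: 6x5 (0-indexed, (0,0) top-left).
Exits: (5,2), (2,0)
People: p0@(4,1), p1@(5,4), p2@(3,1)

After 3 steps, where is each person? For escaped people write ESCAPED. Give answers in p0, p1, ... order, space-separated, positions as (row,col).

Step 1: p0:(4,1)->(5,1) | p1:(5,4)->(5,3) | p2:(3,1)->(2,1)
Step 2: p0:(5,1)->(5,2)->EXIT | p1:(5,3)->(5,2)->EXIT | p2:(2,1)->(2,0)->EXIT

ESCAPED ESCAPED ESCAPED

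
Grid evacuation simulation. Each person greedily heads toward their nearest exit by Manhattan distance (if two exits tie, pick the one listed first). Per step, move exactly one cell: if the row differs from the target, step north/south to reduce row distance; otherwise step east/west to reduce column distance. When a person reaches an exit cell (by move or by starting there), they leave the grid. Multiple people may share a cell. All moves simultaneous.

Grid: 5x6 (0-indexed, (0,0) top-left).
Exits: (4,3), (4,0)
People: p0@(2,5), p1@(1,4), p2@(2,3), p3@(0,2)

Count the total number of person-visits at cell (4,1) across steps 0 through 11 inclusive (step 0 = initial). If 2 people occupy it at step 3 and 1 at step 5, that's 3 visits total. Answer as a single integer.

Answer: 0

Derivation:
Step 0: p0@(2,5) p1@(1,4) p2@(2,3) p3@(0,2) -> at (4,1): 0 [-], cum=0
Step 1: p0@(3,5) p1@(2,4) p2@(3,3) p3@(1,2) -> at (4,1): 0 [-], cum=0
Step 2: p0@(4,5) p1@(3,4) p2@ESC p3@(2,2) -> at (4,1): 0 [-], cum=0
Step 3: p0@(4,4) p1@(4,4) p2@ESC p3@(3,2) -> at (4,1): 0 [-], cum=0
Step 4: p0@ESC p1@ESC p2@ESC p3@(4,2) -> at (4,1): 0 [-], cum=0
Step 5: p0@ESC p1@ESC p2@ESC p3@ESC -> at (4,1): 0 [-], cum=0
Total visits = 0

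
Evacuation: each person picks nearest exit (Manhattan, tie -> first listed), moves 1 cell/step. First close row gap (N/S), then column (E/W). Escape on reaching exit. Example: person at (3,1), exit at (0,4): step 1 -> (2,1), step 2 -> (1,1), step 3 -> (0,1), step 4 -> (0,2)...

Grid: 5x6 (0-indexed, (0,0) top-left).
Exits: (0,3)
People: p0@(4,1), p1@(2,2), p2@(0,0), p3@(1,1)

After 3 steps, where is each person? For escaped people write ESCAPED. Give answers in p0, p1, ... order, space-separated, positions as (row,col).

Step 1: p0:(4,1)->(3,1) | p1:(2,2)->(1,2) | p2:(0,0)->(0,1) | p3:(1,1)->(0,1)
Step 2: p0:(3,1)->(2,1) | p1:(1,2)->(0,2) | p2:(0,1)->(0,2) | p3:(0,1)->(0,2)
Step 3: p0:(2,1)->(1,1) | p1:(0,2)->(0,3)->EXIT | p2:(0,2)->(0,3)->EXIT | p3:(0,2)->(0,3)->EXIT

(1,1) ESCAPED ESCAPED ESCAPED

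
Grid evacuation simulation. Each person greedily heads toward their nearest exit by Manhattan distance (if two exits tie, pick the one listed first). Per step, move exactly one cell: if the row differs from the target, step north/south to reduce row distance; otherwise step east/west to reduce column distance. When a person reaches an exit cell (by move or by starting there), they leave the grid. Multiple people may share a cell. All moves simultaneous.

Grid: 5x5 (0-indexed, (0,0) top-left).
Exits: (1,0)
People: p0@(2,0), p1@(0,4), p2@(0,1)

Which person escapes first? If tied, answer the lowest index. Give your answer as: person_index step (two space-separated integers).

Step 1: p0:(2,0)->(1,0)->EXIT | p1:(0,4)->(1,4) | p2:(0,1)->(1,1)
Step 2: p0:escaped | p1:(1,4)->(1,3) | p2:(1,1)->(1,0)->EXIT
Step 3: p0:escaped | p1:(1,3)->(1,2) | p2:escaped
Step 4: p0:escaped | p1:(1,2)->(1,1) | p2:escaped
Step 5: p0:escaped | p1:(1,1)->(1,0)->EXIT | p2:escaped
Exit steps: [1, 5, 2]
First to escape: p0 at step 1

Answer: 0 1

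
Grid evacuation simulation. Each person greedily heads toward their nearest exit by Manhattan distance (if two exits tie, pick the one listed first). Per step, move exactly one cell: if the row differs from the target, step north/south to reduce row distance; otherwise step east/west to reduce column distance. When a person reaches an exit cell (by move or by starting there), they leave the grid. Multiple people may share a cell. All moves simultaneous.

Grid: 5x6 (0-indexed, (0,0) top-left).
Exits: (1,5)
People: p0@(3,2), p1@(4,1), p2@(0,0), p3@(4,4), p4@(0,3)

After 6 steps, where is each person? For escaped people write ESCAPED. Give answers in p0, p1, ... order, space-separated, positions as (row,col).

Step 1: p0:(3,2)->(2,2) | p1:(4,1)->(3,1) | p2:(0,0)->(1,0) | p3:(4,4)->(3,4) | p4:(0,3)->(1,3)
Step 2: p0:(2,2)->(1,2) | p1:(3,1)->(2,1) | p2:(1,0)->(1,1) | p3:(3,4)->(2,4) | p4:(1,3)->(1,4)
Step 3: p0:(1,2)->(1,3) | p1:(2,1)->(1,1) | p2:(1,1)->(1,2) | p3:(2,4)->(1,4) | p4:(1,4)->(1,5)->EXIT
Step 4: p0:(1,3)->(1,4) | p1:(1,1)->(1,2) | p2:(1,2)->(1,3) | p3:(1,4)->(1,5)->EXIT | p4:escaped
Step 5: p0:(1,4)->(1,5)->EXIT | p1:(1,2)->(1,3) | p2:(1,3)->(1,4) | p3:escaped | p4:escaped
Step 6: p0:escaped | p1:(1,3)->(1,4) | p2:(1,4)->(1,5)->EXIT | p3:escaped | p4:escaped

ESCAPED (1,4) ESCAPED ESCAPED ESCAPED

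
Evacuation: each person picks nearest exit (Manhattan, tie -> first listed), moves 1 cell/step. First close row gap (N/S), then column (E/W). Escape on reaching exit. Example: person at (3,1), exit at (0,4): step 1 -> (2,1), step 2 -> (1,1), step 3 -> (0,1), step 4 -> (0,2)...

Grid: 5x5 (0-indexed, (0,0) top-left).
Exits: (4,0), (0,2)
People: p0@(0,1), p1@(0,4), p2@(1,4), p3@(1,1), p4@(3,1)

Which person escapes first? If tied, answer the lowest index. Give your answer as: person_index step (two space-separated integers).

Step 1: p0:(0,1)->(0,2)->EXIT | p1:(0,4)->(0,3) | p2:(1,4)->(0,4) | p3:(1,1)->(0,1) | p4:(3,1)->(4,1)
Step 2: p0:escaped | p1:(0,3)->(0,2)->EXIT | p2:(0,4)->(0,3) | p3:(0,1)->(0,2)->EXIT | p4:(4,1)->(4,0)->EXIT
Step 3: p0:escaped | p1:escaped | p2:(0,3)->(0,2)->EXIT | p3:escaped | p4:escaped
Exit steps: [1, 2, 3, 2, 2]
First to escape: p0 at step 1

Answer: 0 1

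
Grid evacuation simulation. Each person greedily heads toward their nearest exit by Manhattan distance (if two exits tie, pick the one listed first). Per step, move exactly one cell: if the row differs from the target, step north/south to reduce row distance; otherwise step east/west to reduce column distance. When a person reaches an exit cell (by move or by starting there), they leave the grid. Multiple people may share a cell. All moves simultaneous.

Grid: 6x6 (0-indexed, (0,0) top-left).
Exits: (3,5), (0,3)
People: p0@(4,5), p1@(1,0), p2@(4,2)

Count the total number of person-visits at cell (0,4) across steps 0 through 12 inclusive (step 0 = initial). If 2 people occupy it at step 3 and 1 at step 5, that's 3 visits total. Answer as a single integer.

Step 0: p0@(4,5) p1@(1,0) p2@(4,2) -> at (0,4): 0 [-], cum=0
Step 1: p0@ESC p1@(0,0) p2@(3,2) -> at (0,4): 0 [-], cum=0
Step 2: p0@ESC p1@(0,1) p2@(3,3) -> at (0,4): 0 [-], cum=0
Step 3: p0@ESC p1@(0,2) p2@(3,4) -> at (0,4): 0 [-], cum=0
Step 4: p0@ESC p1@ESC p2@ESC -> at (0,4): 0 [-], cum=0
Total visits = 0

Answer: 0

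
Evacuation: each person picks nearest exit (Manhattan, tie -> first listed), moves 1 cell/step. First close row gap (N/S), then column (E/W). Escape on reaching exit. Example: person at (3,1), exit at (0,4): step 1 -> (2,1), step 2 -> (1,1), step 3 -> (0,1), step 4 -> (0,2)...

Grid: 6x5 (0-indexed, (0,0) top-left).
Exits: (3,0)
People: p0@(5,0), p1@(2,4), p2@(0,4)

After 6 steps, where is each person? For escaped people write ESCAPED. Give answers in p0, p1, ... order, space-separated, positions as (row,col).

Step 1: p0:(5,0)->(4,0) | p1:(2,4)->(3,4) | p2:(0,4)->(1,4)
Step 2: p0:(4,0)->(3,0)->EXIT | p1:(3,4)->(3,3) | p2:(1,4)->(2,4)
Step 3: p0:escaped | p1:(3,3)->(3,2) | p2:(2,4)->(3,4)
Step 4: p0:escaped | p1:(3,2)->(3,1) | p2:(3,4)->(3,3)
Step 5: p0:escaped | p1:(3,1)->(3,0)->EXIT | p2:(3,3)->(3,2)
Step 6: p0:escaped | p1:escaped | p2:(3,2)->(3,1)

ESCAPED ESCAPED (3,1)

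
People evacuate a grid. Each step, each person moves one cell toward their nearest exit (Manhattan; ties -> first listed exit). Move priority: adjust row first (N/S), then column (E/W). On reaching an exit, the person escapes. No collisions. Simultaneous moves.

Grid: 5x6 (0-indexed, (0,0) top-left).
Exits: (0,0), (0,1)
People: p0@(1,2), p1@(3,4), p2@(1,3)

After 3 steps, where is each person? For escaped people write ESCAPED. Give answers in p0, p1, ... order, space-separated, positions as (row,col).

Step 1: p0:(1,2)->(0,2) | p1:(3,4)->(2,4) | p2:(1,3)->(0,3)
Step 2: p0:(0,2)->(0,1)->EXIT | p1:(2,4)->(1,4) | p2:(0,3)->(0,2)
Step 3: p0:escaped | p1:(1,4)->(0,4) | p2:(0,2)->(0,1)->EXIT

ESCAPED (0,4) ESCAPED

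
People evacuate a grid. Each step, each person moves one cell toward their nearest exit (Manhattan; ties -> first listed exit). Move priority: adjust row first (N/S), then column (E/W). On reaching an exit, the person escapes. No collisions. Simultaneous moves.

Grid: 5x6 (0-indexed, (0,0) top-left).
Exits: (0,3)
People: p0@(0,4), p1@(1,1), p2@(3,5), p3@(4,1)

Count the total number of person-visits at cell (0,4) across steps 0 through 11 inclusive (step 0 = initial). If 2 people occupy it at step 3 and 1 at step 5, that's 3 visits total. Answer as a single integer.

Step 0: p0@(0,4) p1@(1,1) p2@(3,5) p3@(4,1) -> at (0,4): 1 [p0], cum=1
Step 1: p0@ESC p1@(0,1) p2@(2,5) p3@(3,1) -> at (0,4): 0 [-], cum=1
Step 2: p0@ESC p1@(0,2) p2@(1,5) p3@(2,1) -> at (0,4): 0 [-], cum=1
Step 3: p0@ESC p1@ESC p2@(0,5) p3@(1,1) -> at (0,4): 0 [-], cum=1
Step 4: p0@ESC p1@ESC p2@(0,4) p3@(0,1) -> at (0,4): 1 [p2], cum=2
Step 5: p0@ESC p1@ESC p2@ESC p3@(0,2) -> at (0,4): 0 [-], cum=2
Step 6: p0@ESC p1@ESC p2@ESC p3@ESC -> at (0,4): 0 [-], cum=2
Total visits = 2

Answer: 2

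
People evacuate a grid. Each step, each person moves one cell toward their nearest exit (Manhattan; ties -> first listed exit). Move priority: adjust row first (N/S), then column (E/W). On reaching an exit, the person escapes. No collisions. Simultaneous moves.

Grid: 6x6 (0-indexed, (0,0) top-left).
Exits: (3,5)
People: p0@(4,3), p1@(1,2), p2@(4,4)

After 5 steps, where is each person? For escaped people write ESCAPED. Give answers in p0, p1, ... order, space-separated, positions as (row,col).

Step 1: p0:(4,3)->(3,3) | p1:(1,2)->(2,2) | p2:(4,4)->(3,4)
Step 2: p0:(3,3)->(3,4) | p1:(2,2)->(3,2) | p2:(3,4)->(3,5)->EXIT
Step 3: p0:(3,4)->(3,5)->EXIT | p1:(3,2)->(3,3) | p2:escaped
Step 4: p0:escaped | p1:(3,3)->(3,4) | p2:escaped
Step 5: p0:escaped | p1:(3,4)->(3,5)->EXIT | p2:escaped

ESCAPED ESCAPED ESCAPED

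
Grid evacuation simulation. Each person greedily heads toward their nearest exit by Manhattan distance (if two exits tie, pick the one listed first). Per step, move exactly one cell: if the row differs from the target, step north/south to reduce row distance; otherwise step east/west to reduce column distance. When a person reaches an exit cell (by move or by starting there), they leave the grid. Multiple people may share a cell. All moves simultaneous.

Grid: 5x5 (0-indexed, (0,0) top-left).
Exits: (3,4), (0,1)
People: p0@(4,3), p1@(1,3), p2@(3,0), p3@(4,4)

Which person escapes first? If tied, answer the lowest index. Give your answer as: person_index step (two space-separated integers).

Step 1: p0:(4,3)->(3,3) | p1:(1,3)->(2,3) | p2:(3,0)->(3,1) | p3:(4,4)->(3,4)->EXIT
Step 2: p0:(3,3)->(3,4)->EXIT | p1:(2,3)->(3,3) | p2:(3,1)->(3,2) | p3:escaped
Step 3: p0:escaped | p1:(3,3)->(3,4)->EXIT | p2:(3,2)->(3,3) | p3:escaped
Step 4: p0:escaped | p1:escaped | p2:(3,3)->(3,4)->EXIT | p3:escaped
Exit steps: [2, 3, 4, 1]
First to escape: p3 at step 1

Answer: 3 1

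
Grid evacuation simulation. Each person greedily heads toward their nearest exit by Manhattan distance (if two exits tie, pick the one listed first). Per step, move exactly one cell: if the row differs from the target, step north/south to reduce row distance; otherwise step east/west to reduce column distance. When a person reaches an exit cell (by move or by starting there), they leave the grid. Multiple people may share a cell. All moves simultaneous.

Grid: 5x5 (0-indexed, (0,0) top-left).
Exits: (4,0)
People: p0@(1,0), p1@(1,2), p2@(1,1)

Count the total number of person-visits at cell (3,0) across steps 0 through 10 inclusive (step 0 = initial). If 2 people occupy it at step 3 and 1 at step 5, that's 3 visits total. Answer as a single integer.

Answer: 1

Derivation:
Step 0: p0@(1,0) p1@(1,2) p2@(1,1) -> at (3,0): 0 [-], cum=0
Step 1: p0@(2,0) p1@(2,2) p2@(2,1) -> at (3,0): 0 [-], cum=0
Step 2: p0@(3,0) p1@(3,2) p2@(3,1) -> at (3,0): 1 [p0], cum=1
Step 3: p0@ESC p1@(4,2) p2@(4,1) -> at (3,0): 0 [-], cum=1
Step 4: p0@ESC p1@(4,1) p2@ESC -> at (3,0): 0 [-], cum=1
Step 5: p0@ESC p1@ESC p2@ESC -> at (3,0): 0 [-], cum=1
Total visits = 1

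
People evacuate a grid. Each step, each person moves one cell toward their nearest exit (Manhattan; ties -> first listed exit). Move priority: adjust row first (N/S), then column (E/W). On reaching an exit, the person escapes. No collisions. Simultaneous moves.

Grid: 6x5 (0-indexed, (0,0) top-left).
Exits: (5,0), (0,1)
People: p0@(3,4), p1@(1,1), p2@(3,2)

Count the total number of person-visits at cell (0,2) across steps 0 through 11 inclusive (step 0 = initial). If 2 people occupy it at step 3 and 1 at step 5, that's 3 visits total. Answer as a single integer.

Answer: 0

Derivation:
Step 0: p0@(3,4) p1@(1,1) p2@(3,2) -> at (0,2): 0 [-], cum=0
Step 1: p0@(4,4) p1@ESC p2@(4,2) -> at (0,2): 0 [-], cum=0
Step 2: p0@(5,4) p1@ESC p2@(5,2) -> at (0,2): 0 [-], cum=0
Step 3: p0@(5,3) p1@ESC p2@(5,1) -> at (0,2): 0 [-], cum=0
Step 4: p0@(5,2) p1@ESC p2@ESC -> at (0,2): 0 [-], cum=0
Step 5: p0@(5,1) p1@ESC p2@ESC -> at (0,2): 0 [-], cum=0
Step 6: p0@ESC p1@ESC p2@ESC -> at (0,2): 0 [-], cum=0
Total visits = 0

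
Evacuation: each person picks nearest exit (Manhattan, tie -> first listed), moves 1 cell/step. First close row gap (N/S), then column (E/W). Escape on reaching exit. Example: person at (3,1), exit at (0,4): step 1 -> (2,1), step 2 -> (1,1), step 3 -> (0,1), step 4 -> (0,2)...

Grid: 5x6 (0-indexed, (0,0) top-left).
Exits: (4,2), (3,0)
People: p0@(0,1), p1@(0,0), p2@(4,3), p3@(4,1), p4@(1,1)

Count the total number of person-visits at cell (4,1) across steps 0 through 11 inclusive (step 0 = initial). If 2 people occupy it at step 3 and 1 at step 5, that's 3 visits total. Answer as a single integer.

Answer: 1

Derivation:
Step 0: p0@(0,1) p1@(0,0) p2@(4,3) p3@(4,1) p4@(1,1) -> at (4,1): 1 [p3], cum=1
Step 1: p0@(1,1) p1@(1,0) p2@ESC p3@ESC p4@(2,1) -> at (4,1): 0 [-], cum=1
Step 2: p0@(2,1) p1@(2,0) p2@ESC p3@ESC p4@(3,1) -> at (4,1): 0 [-], cum=1
Step 3: p0@(3,1) p1@ESC p2@ESC p3@ESC p4@ESC -> at (4,1): 0 [-], cum=1
Step 4: p0@ESC p1@ESC p2@ESC p3@ESC p4@ESC -> at (4,1): 0 [-], cum=1
Total visits = 1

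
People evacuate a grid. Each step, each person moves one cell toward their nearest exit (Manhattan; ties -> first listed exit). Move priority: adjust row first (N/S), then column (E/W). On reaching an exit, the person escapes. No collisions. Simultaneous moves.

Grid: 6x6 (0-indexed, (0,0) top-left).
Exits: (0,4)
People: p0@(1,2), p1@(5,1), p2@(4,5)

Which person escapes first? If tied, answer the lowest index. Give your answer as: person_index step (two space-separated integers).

Step 1: p0:(1,2)->(0,2) | p1:(5,1)->(4,1) | p2:(4,5)->(3,5)
Step 2: p0:(0,2)->(0,3) | p1:(4,1)->(3,1) | p2:(3,5)->(2,5)
Step 3: p0:(0,3)->(0,4)->EXIT | p1:(3,1)->(2,1) | p2:(2,5)->(1,5)
Step 4: p0:escaped | p1:(2,1)->(1,1) | p2:(1,5)->(0,5)
Step 5: p0:escaped | p1:(1,1)->(0,1) | p2:(0,5)->(0,4)->EXIT
Step 6: p0:escaped | p1:(0,1)->(0,2) | p2:escaped
Step 7: p0:escaped | p1:(0,2)->(0,3) | p2:escaped
Step 8: p0:escaped | p1:(0,3)->(0,4)->EXIT | p2:escaped
Exit steps: [3, 8, 5]
First to escape: p0 at step 3

Answer: 0 3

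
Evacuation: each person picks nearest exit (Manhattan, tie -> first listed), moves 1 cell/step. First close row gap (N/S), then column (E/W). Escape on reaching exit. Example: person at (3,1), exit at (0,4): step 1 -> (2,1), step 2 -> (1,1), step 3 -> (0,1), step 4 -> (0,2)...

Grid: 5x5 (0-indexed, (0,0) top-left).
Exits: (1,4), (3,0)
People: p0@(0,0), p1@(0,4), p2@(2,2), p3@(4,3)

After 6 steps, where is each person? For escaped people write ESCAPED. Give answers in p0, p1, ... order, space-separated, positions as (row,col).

Step 1: p0:(0,0)->(1,0) | p1:(0,4)->(1,4)->EXIT | p2:(2,2)->(1,2) | p3:(4,3)->(3,3)
Step 2: p0:(1,0)->(2,0) | p1:escaped | p2:(1,2)->(1,3) | p3:(3,3)->(2,3)
Step 3: p0:(2,0)->(3,0)->EXIT | p1:escaped | p2:(1,3)->(1,4)->EXIT | p3:(2,3)->(1,3)
Step 4: p0:escaped | p1:escaped | p2:escaped | p3:(1,3)->(1,4)->EXIT

ESCAPED ESCAPED ESCAPED ESCAPED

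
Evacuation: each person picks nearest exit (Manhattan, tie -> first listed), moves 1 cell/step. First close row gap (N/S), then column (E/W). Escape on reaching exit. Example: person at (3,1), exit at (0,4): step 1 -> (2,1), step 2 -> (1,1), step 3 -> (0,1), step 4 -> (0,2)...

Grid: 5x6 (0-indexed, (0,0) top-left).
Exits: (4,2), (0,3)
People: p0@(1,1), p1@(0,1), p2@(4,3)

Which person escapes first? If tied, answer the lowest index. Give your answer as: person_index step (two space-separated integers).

Step 1: p0:(1,1)->(0,1) | p1:(0,1)->(0,2) | p2:(4,3)->(4,2)->EXIT
Step 2: p0:(0,1)->(0,2) | p1:(0,2)->(0,3)->EXIT | p2:escaped
Step 3: p0:(0,2)->(0,3)->EXIT | p1:escaped | p2:escaped
Exit steps: [3, 2, 1]
First to escape: p2 at step 1

Answer: 2 1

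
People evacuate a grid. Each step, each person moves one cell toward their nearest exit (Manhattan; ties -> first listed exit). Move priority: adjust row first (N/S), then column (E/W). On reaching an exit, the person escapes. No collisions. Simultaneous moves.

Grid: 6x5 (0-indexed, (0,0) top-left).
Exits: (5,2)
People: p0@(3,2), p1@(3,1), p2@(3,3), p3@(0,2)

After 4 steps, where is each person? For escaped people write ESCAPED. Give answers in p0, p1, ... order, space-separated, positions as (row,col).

Step 1: p0:(3,2)->(4,2) | p1:(3,1)->(4,1) | p2:(3,3)->(4,3) | p3:(0,2)->(1,2)
Step 2: p0:(4,2)->(5,2)->EXIT | p1:(4,1)->(5,1) | p2:(4,3)->(5,3) | p3:(1,2)->(2,2)
Step 3: p0:escaped | p1:(5,1)->(5,2)->EXIT | p2:(5,3)->(5,2)->EXIT | p3:(2,2)->(3,2)
Step 4: p0:escaped | p1:escaped | p2:escaped | p3:(3,2)->(4,2)

ESCAPED ESCAPED ESCAPED (4,2)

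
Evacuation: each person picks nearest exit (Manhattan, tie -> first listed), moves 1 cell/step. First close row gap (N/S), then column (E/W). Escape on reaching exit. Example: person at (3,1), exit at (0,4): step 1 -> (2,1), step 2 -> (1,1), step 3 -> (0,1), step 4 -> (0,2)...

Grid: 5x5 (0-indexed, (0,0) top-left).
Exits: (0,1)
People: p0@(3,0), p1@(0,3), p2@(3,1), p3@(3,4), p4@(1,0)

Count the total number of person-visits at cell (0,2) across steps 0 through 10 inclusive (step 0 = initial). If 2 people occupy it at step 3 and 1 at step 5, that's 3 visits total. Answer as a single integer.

Step 0: p0@(3,0) p1@(0,3) p2@(3,1) p3@(3,4) p4@(1,0) -> at (0,2): 0 [-], cum=0
Step 1: p0@(2,0) p1@(0,2) p2@(2,1) p3@(2,4) p4@(0,0) -> at (0,2): 1 [p1], cum=1
Step 2: p0@(1,0) p1@ESC p2@(1,1) p3@(1,4) p4@ESC -> at (0,2): 0 [-], cum=1
Step 3: p0@(0,0) p1@ESC p2@ESC p3@(0,4) p4@ESC -> at (0,2): 0 [-], cum=1
Step 4: p0@ESC p1@ESC p2@ESC p3@(0,3) p4@ESC -> at (0,2): 0 [-], cum=1
Step 5: p0@ESC p1@ESC p2@ESC p3@(0,2) p4@ESC -> at (0,2): 1 [p3], cum=2
Step 6: p0@ESC p1@ESC p2@ESC p3@ESC p4@ESC -> at (0,2): 0 [-], cum=2
Total visits = 2

Answer: 2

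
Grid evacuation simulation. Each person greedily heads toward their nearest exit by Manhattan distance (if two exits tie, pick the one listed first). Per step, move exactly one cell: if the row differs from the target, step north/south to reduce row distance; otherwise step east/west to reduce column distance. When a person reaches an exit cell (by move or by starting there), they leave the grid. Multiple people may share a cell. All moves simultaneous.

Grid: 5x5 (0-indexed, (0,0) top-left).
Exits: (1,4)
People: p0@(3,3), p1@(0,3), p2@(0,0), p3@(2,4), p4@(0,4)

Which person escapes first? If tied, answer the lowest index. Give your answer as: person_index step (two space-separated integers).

Step 1: p0:(3,3)->(2,3) | p1:(0,3)->(1,3) | p2:(0,0)->(1,0) | p3:(2,4)->(1,4)->EXIT | p4:(0,4)->(1,4)->EXIT
Step 2: p0:(2,3)->(1,3) | p1:(1,3)->(1,4)->EXIT | p2:(1,0)->(1,1) | p3:escaped | p4:escaped
Step 3: p0:(1,3)->(1,4)->EXIT | p1:escaped | p2:(1,1)->(1,2) | p3:escaped | p4:escaped
Step 4: p0:escaped | p1:escaped | p2:(1,2)->(1,3) | p3:escaped | p4:escaped
Step 5: p0:escaped | p1:escaped | p2:(1,3)->(1,4)->EXIT | p3:escaped | p4:escaped
Exit steps: [3, 2, 5, 1, 1]
First to escape: p3 at step 1

Answer: 3 1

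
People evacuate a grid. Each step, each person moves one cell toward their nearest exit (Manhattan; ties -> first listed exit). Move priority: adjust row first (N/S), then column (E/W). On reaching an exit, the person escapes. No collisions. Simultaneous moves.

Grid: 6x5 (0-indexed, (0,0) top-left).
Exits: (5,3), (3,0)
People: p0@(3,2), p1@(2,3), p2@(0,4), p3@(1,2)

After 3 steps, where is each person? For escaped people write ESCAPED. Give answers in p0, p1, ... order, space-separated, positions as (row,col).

Step 1: p0:(3,2)->(3,1) | p1:(2,3)->(3,3) | p2:(0,4)->(1,4) | p3:(1,2)->(2,2)
Step 2: p0:(3,1)->(3,0)->EXIT | p1:(3,3)->(4,3) | p2:(1,4)->(2,4) | p3:(2,2)->(3,2)
Step 3: p0:escaped | p1:(4,3)->(5,3)->EXIT | p2:(2,4)->(3,4) | p3:(3,2)->(3,1)

ESCAPED ESCAPED (3,4) (3,1)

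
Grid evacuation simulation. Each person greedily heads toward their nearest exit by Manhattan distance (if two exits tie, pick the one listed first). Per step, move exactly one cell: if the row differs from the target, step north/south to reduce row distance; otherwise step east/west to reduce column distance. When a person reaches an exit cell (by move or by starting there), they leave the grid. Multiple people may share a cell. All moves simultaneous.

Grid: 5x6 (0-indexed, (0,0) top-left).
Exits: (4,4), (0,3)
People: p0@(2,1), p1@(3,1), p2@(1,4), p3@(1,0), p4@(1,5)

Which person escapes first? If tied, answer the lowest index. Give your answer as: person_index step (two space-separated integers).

Step 1: p0:(2,1)->(1,1) | p1:(3,1)->(4,1) | p2:(1,4)->(0,4) | p3:(1,0)->(0,0) | p4:(1,5)->(0,5)
Step 2: p0:(1,1)->(0,1) | p1:(4,1)->(4,2) | p2:(0,4)->(0,3)->EXIT | p3:(0,0)->(0,1) | p4:(0,5)->(0,4)
Step 3: p0:(0,1)->(0,2) | p1:(4,2)->(4,3) | p2:escaped | p3:(0,1)->(0,2) | p4:(0,4)->(0,3)->EXIT
Step 4: p0:(0,2)->(0,3)->EXIT | p1:(4,3)->(4,4)->EXIT | p2:escaped | p3:(0,2)->(0,3)->EXIT | p4:escaped
Exit steps: [4, 4, 2, 4, 3]
First to escape: p2 at step 2

Answer: 2 2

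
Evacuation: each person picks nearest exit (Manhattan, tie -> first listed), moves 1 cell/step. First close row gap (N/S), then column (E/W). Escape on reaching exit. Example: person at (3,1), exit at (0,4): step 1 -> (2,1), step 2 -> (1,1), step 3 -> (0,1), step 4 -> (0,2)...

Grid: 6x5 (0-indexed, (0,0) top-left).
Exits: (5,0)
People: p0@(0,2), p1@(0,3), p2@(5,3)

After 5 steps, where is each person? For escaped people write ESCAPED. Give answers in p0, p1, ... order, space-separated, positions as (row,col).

Step 1: p0:(0,2)->(1,2) | p1:(0,3)->(1,3) | p2:(5,3)->(5,2)
Step 2: p0:(1,2)->(2,2) | p1:(1,3)->(2,3) | p2:(5,2)->(5,1)
Step 3: p0:(2,2)->(3,2) | p1:(2,3)->(3,3) | p2:(5,1)->(5,0)->EXIT
Step 4: p0:(3,2)->(4,2) | p1:(3,3)->(4,3) | p2:escaped
Step 5: p0:(4,2)->(5,2) | p1:(4,3)->(5,3) | p2:escaped

(5,2) (5,3) ESCAPED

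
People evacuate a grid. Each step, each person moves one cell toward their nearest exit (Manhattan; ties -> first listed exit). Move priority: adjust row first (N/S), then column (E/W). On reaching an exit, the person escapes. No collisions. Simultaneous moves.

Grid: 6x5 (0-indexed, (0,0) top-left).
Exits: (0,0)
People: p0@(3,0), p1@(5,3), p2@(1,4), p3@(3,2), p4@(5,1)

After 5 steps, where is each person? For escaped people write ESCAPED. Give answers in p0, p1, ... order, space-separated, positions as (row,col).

Step 1: p0:(3,0)->(2,0) | p1:(5,3)->(4,3) | p2:(1,4)->(0,4) | p3:(3,2)->(2,2) | p4:(5,1)->(4,1)
Step 2: p0:(2,0)->(1,0) | p1:(4,3)->(3,3) | p2:(0,4)->(0,3) | p3:(2,2)->(1,2) | p4:(4,1)->(3,1)
Step 3: p0:(1,0)->(0,0)->EXIT | p1:(3,3)->(2,3) | p2:(0,3)->(0,2) | p3:(1,2)->(0,2) | p4:(3,1)->(2,1)
Step 4: p0:escaped | p1:(2,3)->(1,3) | p2:(0,2)->(0,1) | p3:(0,2)->(0,1) | p4:(2,1)->(1,1)
Step 5: p0:escaped | p1:(1,3)->(0,3) | p2:(0,1)->(0,0)->EXIT | p3:(0,1)->(0,0)->EXIT | p4:(1,1)->(0,1)

ESCAPED (0,3) ESCAPED ESCAPED (0,1)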